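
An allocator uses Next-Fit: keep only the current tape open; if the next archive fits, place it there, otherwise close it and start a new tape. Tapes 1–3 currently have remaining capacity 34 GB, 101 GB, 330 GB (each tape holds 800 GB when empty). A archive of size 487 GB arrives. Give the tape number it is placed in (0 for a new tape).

0

Next-Fit only looks at tape 3, which has 330 GB free.
487 GB does not fit, so a new tape is opened.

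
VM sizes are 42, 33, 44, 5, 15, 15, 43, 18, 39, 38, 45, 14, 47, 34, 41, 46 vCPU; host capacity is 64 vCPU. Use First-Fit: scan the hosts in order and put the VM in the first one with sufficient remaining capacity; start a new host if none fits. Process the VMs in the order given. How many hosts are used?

11 hosts

42 vCPU → host 1 (remaining 22 vCPU)
33 vCPU → host 2 (remaining 31 vCPU)
44 vCPU → host 3 (remaining 20 vCPU)
5 vCPU → host 1 (remaining 17 vCPU)
15 vCPU → host 1 (remaining 2 vCPU)
15 vCPU → host 2 (remaining 16 vCPU)
43 vCPU → host 4 (remaining 21 vCPU)
18 vCPU → host 3 (remaining 2 vCPU)
39 vCPU → host 5 (remaining 25 vCPU)
38 vCPU → host 6 (remaining 26 vCPU)
45 vCPU → host 7 (remaining 19 vCPU)
14 vCPU → host 2 (remaining 2 vCPU)
47 vCPU → host 8 (remaining 17 vCPU)
34 vCPU → host 9 (remaining 30 vCPU)
41 vCPU → host 10 (remaining 23 vCPU)
46 vCPU → host 11 (remaining 18 vCPU)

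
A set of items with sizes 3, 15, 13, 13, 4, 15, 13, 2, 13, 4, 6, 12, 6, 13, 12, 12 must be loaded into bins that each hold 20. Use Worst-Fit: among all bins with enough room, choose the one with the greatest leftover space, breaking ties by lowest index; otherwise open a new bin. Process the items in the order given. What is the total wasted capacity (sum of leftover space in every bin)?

bin 1: place 3, 17 left
bin 1: place 15, 2 left
bin 2: place 13, 7 left
bin 3: place 13, 7 left
bin 2: place 4, 3 left
bin 4: place 15, 5 left
bin 5: place 13, 7 left
bin 3: place 2, 5 left
bin 6: place 13, 7 left
bin 5: place 4, 3 left
bin 6: place 6, 1 left
bin 7: place 12, 8 left
bin 7: place 6, 2 left
bin 8: place 13, 7 left
bin 9: place 12, 8 left
bin 10: place 12, 8 left
10 bins × 20 = 200; used 156; unused 44.

44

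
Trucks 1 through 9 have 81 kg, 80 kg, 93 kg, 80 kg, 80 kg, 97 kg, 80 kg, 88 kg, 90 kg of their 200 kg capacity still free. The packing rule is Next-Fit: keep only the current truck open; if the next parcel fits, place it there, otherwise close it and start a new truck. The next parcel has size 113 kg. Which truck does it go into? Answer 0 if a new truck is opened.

Next-Fit only looks at truck 9, which has 90 kg free.
113 kg does not fit, so a new truck is opened.

0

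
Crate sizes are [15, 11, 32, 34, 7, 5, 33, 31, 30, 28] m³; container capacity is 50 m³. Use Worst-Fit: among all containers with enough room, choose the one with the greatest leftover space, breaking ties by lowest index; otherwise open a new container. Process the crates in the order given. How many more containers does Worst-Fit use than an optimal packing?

Worst-Fit: [15,11,7] [32,5] [34] [33] [31] [30] [28] → 7 containers.
6 crates exceed 25 m³ (half the capacity), and no two of those can share a container, so at least 6 containers are needed.
An optimal packing achieves that bound: [34,15] [33,11,5] [32,7] [31] [30] [28] → 6 containers.
Excess: 7 − 6 = 1.

1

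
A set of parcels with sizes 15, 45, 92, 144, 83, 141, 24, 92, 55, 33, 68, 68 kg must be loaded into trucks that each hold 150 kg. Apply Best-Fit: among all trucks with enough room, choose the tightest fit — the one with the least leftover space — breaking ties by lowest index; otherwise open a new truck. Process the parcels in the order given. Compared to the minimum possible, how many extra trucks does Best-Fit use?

0

Best-Fit: [15,45,83] [92,24,33] [144] [141] [92,55] [68,68] → 6 trucks.
Total size 860 kg; any packing needs at least ⌈860/150⌉ = 6 trucks.
So 6 is already optimal.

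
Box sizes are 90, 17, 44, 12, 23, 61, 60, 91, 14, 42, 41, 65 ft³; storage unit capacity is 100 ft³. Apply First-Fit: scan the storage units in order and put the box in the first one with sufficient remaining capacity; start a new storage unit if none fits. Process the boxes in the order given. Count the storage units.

90 ft³ → storage unit 1 (remaining 10 ft³)
17 ft³ → storage unit 2 (remaining 83 ft³)
44 ft³ → storage unit 2 (remaining 39 ft³)
12 ft³ → storage unit 2 (remaining 27 ft³)
23 ft³ → storage unit 2 (remaining 4 ft³)
61 ft³ → storage unit 3 (remaining 39 ft³)
60 ft³ → storage unit 4 (remaining 40 ft³)
91 ft³ → storage unit 5 (remaining 9 ft³)
14 ft³ → storage unit 3 (remaining 25 ft³)
42 ft³ → storage unit 6 (remaining 58 ft³)
41 ft³ → storage unit 6 (remaining 17 ft³)
65 ft³ → storage unit 7 (remaining 35 ft³)

7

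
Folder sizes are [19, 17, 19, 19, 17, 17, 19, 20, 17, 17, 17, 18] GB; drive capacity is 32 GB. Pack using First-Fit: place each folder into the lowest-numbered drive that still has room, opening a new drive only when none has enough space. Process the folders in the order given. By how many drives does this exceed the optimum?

0

First-Fit: [19] [17] [19] [19] [17] [17] [19] [20] [17] [17] [17] [18] → 12 drives.
12 folders exceed 16 GB (half the capacity), and no two of those can share a drive, so at least 12 drives are needed.
So 12 is already optimal.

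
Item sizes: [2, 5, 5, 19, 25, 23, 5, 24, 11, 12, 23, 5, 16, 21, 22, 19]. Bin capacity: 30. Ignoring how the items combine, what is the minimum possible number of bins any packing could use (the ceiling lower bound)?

Total size = 2 + 5 + 5 + 19 + 25 + 23 + 5 + 24 + 11 + 12 + 23 + 5 + 16 + 21 + 22 + 19 = 237.
⌈237 / 30⌉ = 8.

8 bins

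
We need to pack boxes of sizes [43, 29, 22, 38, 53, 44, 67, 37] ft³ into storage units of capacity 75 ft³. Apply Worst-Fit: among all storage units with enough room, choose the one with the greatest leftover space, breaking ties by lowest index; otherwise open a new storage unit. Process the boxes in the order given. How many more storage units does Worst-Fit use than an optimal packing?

Worst-Fit: [43,29] [22,38] [53] [44] [67] [37] → 6 storage units.
Total size 333 ft³; any packing needs at least ⌈333/75⌉ = 5 storage units.
An optimal packing achieves that bound: [67] [53,22] [44,29] [43] [38,37] → 5 storage units.
Excess: 6 − 5 = 1.

1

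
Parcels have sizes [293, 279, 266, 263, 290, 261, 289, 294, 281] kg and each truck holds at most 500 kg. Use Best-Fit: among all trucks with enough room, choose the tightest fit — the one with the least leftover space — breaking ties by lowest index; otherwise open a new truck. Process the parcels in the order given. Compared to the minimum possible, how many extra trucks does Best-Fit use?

Best-Fit: [293] [279] [266] [263] [290] [261] [289] [294] [281] → 9 trucks.
9 parcels exceed 250 kg (half the capacity), and no two of those can share a truck, so at least 9 trucks are needed.
So 9 is already optimal.

0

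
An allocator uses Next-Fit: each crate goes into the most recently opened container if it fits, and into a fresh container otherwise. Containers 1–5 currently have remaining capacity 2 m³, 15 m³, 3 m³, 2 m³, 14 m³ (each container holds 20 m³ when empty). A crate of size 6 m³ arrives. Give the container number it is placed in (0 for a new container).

Next-Fit only looks at container 5, which has 14 m³ free.
6 m³ fits there.

5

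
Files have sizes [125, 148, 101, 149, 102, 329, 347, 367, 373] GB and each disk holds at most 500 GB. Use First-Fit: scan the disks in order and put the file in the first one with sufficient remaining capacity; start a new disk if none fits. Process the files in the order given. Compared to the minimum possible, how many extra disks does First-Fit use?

First-Fit: [125,148,101,102] [149,329] [347] [367] [373] → 5 disks.
Total size 2041 GB; any packing needs at least ⌈2041/500⌉ = 5 disks.
So 5 is already optimal.

0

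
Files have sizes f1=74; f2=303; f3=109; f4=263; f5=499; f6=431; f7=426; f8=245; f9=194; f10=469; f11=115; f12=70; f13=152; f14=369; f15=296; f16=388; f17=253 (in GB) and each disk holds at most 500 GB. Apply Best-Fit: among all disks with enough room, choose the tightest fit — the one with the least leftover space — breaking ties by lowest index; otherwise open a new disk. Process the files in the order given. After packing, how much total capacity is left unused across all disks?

Put f1 (74 GB) in disk 1; 426 GB remain.
Put f2 (303 GB) in disk 1; 123 GB remain.
Put f3 (109 GB) in disk 1; 14 GB remain.
Put f4 (263 GB) in disk 2; 237 GB remain.
Put f5 (499 GB) in disk 3; 1 GB remain.
Put f6 (431 GB) in disk 4; 69 GB remain.
Put f7 (426 GB) in disk 5; 74 GB remain.
Put f8 (245 GB) in disk 6; 255 GB remain.
Put f9 (194 GB) in disk 2; 43 GB remain.
Put f10 (469 GB) in disk 7; 31 GB remain.
Put f11 (115 GB) in disk 6; 140 GB remain.
Put f12 (70 GB) in disk 5; 4 GB remain.
Put f13 (152 GB) in disk 8; 348 GB remain.
Put f14 (369 GB) in disk 9; 131 GB remain.
Put f15 (296 GB) in disk 8; 52 GB remain.
Put f16 (388 GB) in disk 10; 112 GB remain.
Put f17 (253 GB) in disk 11; 247 GB remain.
11 disks × 500 GB = 5500 GB; used 4656 GB; unused 844 GB.

844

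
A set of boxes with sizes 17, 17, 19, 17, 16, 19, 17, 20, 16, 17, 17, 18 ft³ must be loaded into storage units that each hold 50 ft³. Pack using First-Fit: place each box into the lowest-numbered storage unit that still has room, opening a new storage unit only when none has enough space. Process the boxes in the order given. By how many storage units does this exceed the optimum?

First-Fit: [17,17,16] [19,17] [19,17] [20,16] [17,17] [18] → 6 storage units.
Total size 210 ft³; any packing needs at least ⌈210/50⌉ = 5 storage units.
An optimal packing achieves that bound: [20,19] [19,18] [17,17,16] [17,17,16] [17,17] → 5 storage units.
Excess: 6 − 5 = 1.

1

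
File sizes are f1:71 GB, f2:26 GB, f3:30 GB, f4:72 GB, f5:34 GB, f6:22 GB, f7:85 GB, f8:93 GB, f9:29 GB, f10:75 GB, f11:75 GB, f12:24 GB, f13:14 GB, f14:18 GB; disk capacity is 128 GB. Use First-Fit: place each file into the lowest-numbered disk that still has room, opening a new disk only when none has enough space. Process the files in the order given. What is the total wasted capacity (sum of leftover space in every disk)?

disk 1: place f1 (71 GB), 57 GB left
disk 1: place f2 (26 GB), 31 GB left
disk 1: place f3 (30 GB), 1 GB left
disk 2: place f4 (72 GB), 56 GB left
disk 2: place f5 (34 GB), 22 GB left
disk 2: place f6 (22 GB), 0 GB left
disk 3: place f7 (85 GB), 43 GB left
disk 4: place f8 (93 GB), 35 GB left
disk 3: place f9 (29 GB), 14 GB left
disk 5: place f10 (75 GB), 53 GB left
disk 6: place f11 (75 GB), 53 GB left
disk 4: place f12 (24 GB), 11 GB left
disk 3: place f13 (14 GB), 0 GB left
disk 5: place f14 (18 GB), 35 GB left
6 disks × 128 GB = 768 GB; used 668 GB; unused 100 GB.

100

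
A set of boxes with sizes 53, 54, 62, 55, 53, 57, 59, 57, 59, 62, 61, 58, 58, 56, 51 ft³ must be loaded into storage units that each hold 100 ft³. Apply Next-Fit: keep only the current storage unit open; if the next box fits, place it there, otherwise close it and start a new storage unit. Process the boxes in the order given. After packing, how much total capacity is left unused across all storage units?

Put 53 ft³ in storage unit 1; 47 ft³ remain.
Put 54 ft³ in storage unit 2; 46 ft³ remain.
Put 62 ft³ in storage unit 3; 38 ft³ remain.
Put 55 ft³ in storage unit 4; 45 ft³ remain.
Put 53 ft³ in storage unit 5; 47 ft³ remain.
Put 57 ft³ in storage unit 6; 43 ft³ remain.
Put 59 ft³ in storage unit 7; 41 ft³ remain.
Put 57 ft³ in storage unit 8; 43 ft³ remain.
Put 59 ft³ in storage unit 9; 41 ft³ remain.
Put 62 ft³ in storage unit 10; 38 ft³ remain.
Put 61 ft³ in storage unit 11; 39 ft³ remain.
Put 58 ft³ in storage unit 12; 42 ft³ remain.
Put 58 ft³ in storage unit 13; 42 ft³ remain.
Put 56 ft³ in storage unit 14; 44 ft³ remain.
Put 51 ft³ in storage unit 15; 49 ft³ remain.
15 storage units × 100 ft³ = 1500 ft³; used 855 ft³; unused 645 ft³.

645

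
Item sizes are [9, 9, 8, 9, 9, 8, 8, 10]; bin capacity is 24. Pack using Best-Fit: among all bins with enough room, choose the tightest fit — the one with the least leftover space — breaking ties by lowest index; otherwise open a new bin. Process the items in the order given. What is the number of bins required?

bin 1: place 9, 15 left
bin 1: place 9, 6 left
bin 2: place 8, 16 left
bin 2: place 9, 7 left
bin 3: place 9, 15 left
bin 3: place 8, 7 left
bin 4: place 8, 16 left
bin 4: place 10, 6 left

4 bins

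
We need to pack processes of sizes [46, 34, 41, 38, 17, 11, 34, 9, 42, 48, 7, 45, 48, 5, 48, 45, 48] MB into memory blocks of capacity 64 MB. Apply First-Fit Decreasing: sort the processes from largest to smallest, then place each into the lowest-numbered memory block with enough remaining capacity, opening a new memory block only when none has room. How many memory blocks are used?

Sorted descending: 48, 48, 48, 48, 46, 45, 45, 42, 41, 38, 34, 34, 17, 11, 9, 7, 5.
Put 48 MB in memory block 1; 16 MB remain.
Put 48 MB in memory block 2; 16 MB remain.
Put 48 MB in memory block 3; 16 MB remain.
Put 48 MB in memory block 4; 16 MB remain.
Put 46 MB in memory block 5; 18 MB remain.
Put 45 MB in memory block 6; 19 MB remain.
Put 45 MB in memory block 7; 19 MB remain.
Put 42 MB in memory block 8; 22 MB remain.
Put 41 MB in memory block 9; 23 MB remain.
Put 38 MB in memory block 10; 26 MB remain.
Put 34 MB in memory block 11; 30 MB remain.
Put 34 MB in memory block 12; 30 MB remain.
Put 17 MB in memory block 5; 1 MB remain.
Put 11 MB in memory block 1; 5 MB remain.
Put 9 MB in memory block 2; 7 MB remain.
Put 7 MB in memory block 2; 0 MB remain.
Put 5 MB in memory block 1; 0 MB remain.
Final memory blocks: [48,11,5] [48,9,7] [48] [48] [46,17] [45] [45] [42] [41] [38] [34] [34].

12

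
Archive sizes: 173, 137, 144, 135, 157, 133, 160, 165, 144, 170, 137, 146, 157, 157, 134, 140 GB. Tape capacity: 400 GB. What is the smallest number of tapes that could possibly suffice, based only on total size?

Total size = 173 + 137 + 144 + 135 + 157 + 133 + 160 + 165 + 144 + 170 + 137 + 146 + 157 + 157 + 134 + 140 = 2389 GB.
⌈2389 / 400⌉ = 6.

6 tapes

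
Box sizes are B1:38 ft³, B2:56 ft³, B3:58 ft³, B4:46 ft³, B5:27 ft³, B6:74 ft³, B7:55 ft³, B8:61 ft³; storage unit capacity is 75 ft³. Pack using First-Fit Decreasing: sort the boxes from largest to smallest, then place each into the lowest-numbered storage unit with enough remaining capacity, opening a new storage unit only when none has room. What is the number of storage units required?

7

Sorted descending: 74, 61, 58, 56, 55, 46, 38, 27.
Put 74 ft³ in storage unit 1; 1 ft³ remain.
Put 61 ft³ in storage unit 2; 14 ft³ remain.
Put 58 ft³ in storage unit 3; 17 ft³ remain.
Put 56 ft³ in storage unit 4; 19 ft³ remain.
Put 55 ft³ in storage unit 5; 20 ft³ remain.
Put 46 ft³ in storage unit 6; 29 ft³ remain.
Put 38 ft³ in storage unit 7; 37 ft³ remain.
Put 27 ft³ in storage unit 6; 2 ft³ remain.
Final storage units: [74] [61] [58] [56] [55] [46,27] [38].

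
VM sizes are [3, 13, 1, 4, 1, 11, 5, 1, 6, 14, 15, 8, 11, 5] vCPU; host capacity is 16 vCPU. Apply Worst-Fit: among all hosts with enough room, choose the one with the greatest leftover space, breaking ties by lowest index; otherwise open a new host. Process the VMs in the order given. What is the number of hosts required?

7 hosts

host 1: place 3 vCPU, 13 vCPU left
host 1: place 13 vCPU, 0 vCPU left
host 2: place 1 vCPU, 15 vCPU left
host 2: place 4 vCPU, 11 vCPU left
host 2: place 1 vCPU, 10 vCPU left
host 3: place 11 vCPU, 5 vCPU left
host 2: place 5 vCPU, 5 vCPU left
host 2: place 1 vCPU, 4 vCPU left
host 4: place 6 vCPU, 10 vCPU left
host 5: place 14 vCPU, 2 vCPU left
host 6: place 15 vCPU, 1 vCPU left
host 4: place 8 vCPU, 2 vCPU left
host 7: place 11 vCPU, 5 vCPU left
host 3: place 5 vCPU, 0 vCPU left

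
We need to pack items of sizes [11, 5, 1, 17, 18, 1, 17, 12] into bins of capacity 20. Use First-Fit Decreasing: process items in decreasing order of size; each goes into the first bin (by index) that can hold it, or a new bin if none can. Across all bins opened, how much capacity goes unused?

Sorted descending: 18, 17, 17, 12, 11, 5, 1, 1.
bin 1: place 18, 2 left
bin 2: place 17, 3 left
bin 3: place 17, 3 left
bin 4: place 12, 8 left
bin 5: place 11, 9 left
bin 4: place 5, 3 left
bin 1: place 1, 1 left
bin 1: place 1, 0 left
5 bins × 20 = 100; used 82; unused 18.

18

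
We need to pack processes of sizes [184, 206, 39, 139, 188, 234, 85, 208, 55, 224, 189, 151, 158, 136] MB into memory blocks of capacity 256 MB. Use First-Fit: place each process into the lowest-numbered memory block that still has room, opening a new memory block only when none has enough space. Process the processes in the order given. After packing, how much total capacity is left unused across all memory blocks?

memory block 1: place 184 MB, 72 MB left
memory block 2: place 206 MB, 50 MB left
memory block 1: place 39 MB, 33 MB left
memory block 3: place 139 MB, 117 MB left
memory block 4: place 188 MB, 68 MB left
memory block 5: place 234 MB, 22 MB left
memory block 3: place 85 MB, 32 MB left
memory block 6: place 208 MB, 48 MB left
memory block 4: place 55 MB, 13 MB left
memory block 7: place 224 MB, 32 MB left
memory block 8: place 189 MB, 67 MB left
memory block 9: place 151 MB, 105 MB left
memory block 10: place 158 MB, 98 MB left
memory block 11: place 136 MB, 120 MB left
11 memory blocks × 256 MB = 2816 MB; used 2196 MB; unused 620 MB.

620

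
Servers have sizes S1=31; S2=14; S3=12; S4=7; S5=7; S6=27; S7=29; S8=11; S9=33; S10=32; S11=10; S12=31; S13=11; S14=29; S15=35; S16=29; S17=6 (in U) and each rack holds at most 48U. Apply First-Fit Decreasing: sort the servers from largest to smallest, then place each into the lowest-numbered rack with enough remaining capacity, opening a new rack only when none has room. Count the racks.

9 racks

Sorted descending: 35, 33, 32, 31, 31, 29, 29, 29, 27, 14, 12, 11, 11, 10, 7, 7, 6.
35U → rack 1 (remaining 13U)
33U → rack 2 (remaining 15U)
32U → rack 3 (remaining 16U)
31U → rack 4 (remaining 17U)
31U → rack 5 (remaining 17U)
29U → rack 6 (remaining 19U)
29U → rack 7 (remaining 19U)
29U → rack 8 (remaining 19U)
27U → rack 9 (remaining 21U)
14U → rack 2 (remaining 1U)
12U → rack 1 (remaining 1U)
11U → rack 3 (remaining 5U)
11U → rack 4 (remaining 6U)
10U → rack 5 (remaining 7U)
7U → rack 5 (remaining 0U)
7U → rack 6 (remaining 12U)
6U → rack 4 (remaining 0U)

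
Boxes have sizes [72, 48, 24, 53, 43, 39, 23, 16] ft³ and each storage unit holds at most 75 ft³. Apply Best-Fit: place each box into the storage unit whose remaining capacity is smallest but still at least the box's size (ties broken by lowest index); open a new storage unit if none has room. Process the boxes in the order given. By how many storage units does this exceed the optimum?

0

Best-Fit: [72] [48,24] [53,16] [43,23] [39] → 5 storage units.
Total size 318 ft³; any packing needs at least ⌈318/75⌉ = 5 storage units.
So 5 is already optimal.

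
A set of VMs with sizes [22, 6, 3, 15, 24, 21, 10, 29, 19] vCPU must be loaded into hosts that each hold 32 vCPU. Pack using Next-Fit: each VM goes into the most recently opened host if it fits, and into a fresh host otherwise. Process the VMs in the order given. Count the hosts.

22 vCPU → host 1 (remaining 10 vCPU)
6 vCPU → host 1 (remaining 4 vCPU)
3 vCPU → host 1 (remaining 1 vCPU)
15 vCPU → host 2 (remaining 17 vCPU)
24 vCPU → host 3 (remaining 8 vCPU)
21 vCPU → host 4 (remaining 11 vCPU)
10 vCPU → host 4 (remaining 1 vCPU)
29 vCPU → host 5 (remaining 3 vCPU)
19 vCPU → host 6 (remaining 13 vCPU)
Final hosts: [22,6,3] [15] [24] [21,10] [29] [19].

6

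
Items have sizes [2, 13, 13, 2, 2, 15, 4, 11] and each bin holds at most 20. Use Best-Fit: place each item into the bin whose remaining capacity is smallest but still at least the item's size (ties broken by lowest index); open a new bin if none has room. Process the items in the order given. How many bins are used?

4

bin 1: place 2, 18 left
bin 1: place 13, 5 left
bin 2: place 13, 7 left
bin 1: place 2, 3 left
bin 1: place 2, 1 left
bin 3: place 15, 5 left
bin 3: place 4, 1 left
bin 4: place 11, 9 left
Final bins: [2,13,2,2] [13] [15,4] [11].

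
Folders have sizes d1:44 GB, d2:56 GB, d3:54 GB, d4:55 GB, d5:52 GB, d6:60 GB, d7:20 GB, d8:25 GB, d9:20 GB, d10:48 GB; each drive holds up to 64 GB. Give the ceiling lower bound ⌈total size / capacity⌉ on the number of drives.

Total size = 44 + 56 + 54 + 55 + 52 + 60 + 20 + 25 + 20 + 48 = 434 GB.
⌈434 / 64⌉ = 7.

7 drives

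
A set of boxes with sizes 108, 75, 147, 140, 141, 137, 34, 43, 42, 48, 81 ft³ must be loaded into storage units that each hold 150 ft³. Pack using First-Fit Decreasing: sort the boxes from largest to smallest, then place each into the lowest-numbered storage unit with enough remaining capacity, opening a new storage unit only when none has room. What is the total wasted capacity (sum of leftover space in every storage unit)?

Sorted descending: 147, 141, 140, 137, 108, 81, 75, 48, 43, 42, 34.
storage unit 1: place 147 ft³, 3 ft³ left
storage unit 2: place 141 ft³, 9 ft³ left
storage unit 3: place 140 ft³, 10 ft³ left
storage unit 4: place 137 ft³, 13 ft³ left
storage unit 5: place 108 ft³, 42 ft³ left
storage unit 6: place 81 ft³, 69 ft³ left
storage unit 7: place 75 ft³, 75 ft³ left
storage unit 6: place 48 ft³, 21 ft³ left
storage unit 7: place 43 ft³, 32 ft³ left
storage unit 5: place 42 ft³, 0 ft³ left
storage unit 8: place 34 ft³, 116 ft³ left
8 storage units × 150 ft³ = 1200 ft³; used 996 ft³; unused 204 ft³.

204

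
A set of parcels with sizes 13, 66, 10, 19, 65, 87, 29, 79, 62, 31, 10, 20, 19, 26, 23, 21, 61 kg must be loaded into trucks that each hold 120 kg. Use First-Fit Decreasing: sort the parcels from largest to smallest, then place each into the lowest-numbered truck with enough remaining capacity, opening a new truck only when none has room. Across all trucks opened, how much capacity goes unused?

79

Sorted descending: 87, 79, 66, 65, 62, 61, 31, 29, 26, 23, 21, 20, 19, 19, 13, 10, 10.
87 kg → truck 1 (remaining 33 kg)
79 kg → truck 2 (remaining 41 kg)
66 kg → truck 3 (remaining 54 kg)
65 kg → truck 4 (remaining 55 kg)
62 kg → truck 5 (remaining 58 kg)
61 kg → truck 6 (remaining 59 kg)
31 kg → truck 1 (remaining 2 kg)
29 kg → truck 2 (remaining 12 kg)
26 kg → truck 3 (remaining 28 kg)
23 kg → truck 3 (remaining 5 kg)
21 kg → truck 4 (remaining 34 kg)
20 kg → truck 4 (remaining 14 kg)
19 kg → truck 5 (remaining 39 kg)
19 kg → truck 5 (remaining 20 kg)
13 kg → truck 4 (remaining 1 kg)
10 kg → truck 2 (remaining 2 kg)
10 kg → truck 5 (remaining 10 kg)
6 trucks × 120 kg = 720 kg; used 641 kg; unused 79 kg.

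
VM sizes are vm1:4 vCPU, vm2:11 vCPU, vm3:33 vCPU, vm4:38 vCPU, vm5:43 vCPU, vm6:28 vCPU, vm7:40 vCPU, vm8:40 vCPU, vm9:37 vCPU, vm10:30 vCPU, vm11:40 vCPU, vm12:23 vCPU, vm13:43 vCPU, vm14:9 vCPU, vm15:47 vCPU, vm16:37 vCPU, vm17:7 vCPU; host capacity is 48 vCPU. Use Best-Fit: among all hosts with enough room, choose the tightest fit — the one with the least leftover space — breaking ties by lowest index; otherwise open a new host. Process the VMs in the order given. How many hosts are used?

13 hosts

vm1 (4 vCPU) → host 1 (remaining 44 vCPU)
vm2 (11 vCPU) → host 1 (remaining 33 vCPU)
vm3 (33 vCPU) → host 1 (remaining 0 vCPU)
vm4 (38 vCPU) → host 2 (remaining 10 vCPU)
vm5 (43 vCPU) → host 3 (remaining 5 vCPU)
vm6 (28 vCPU) → host 4 (remaining 20 vCPU)
vm7 (40 vCPU) → host 5 (remaining 8 vCPU)
vm8 (40 vCPU) → host 6 (remaining 8 vCPU)
vm9 (37 vCPU) → host 7 (remaining 11 vCPU)
vm10 (30 vCPU) → host 8 (remaining 18 vCPU)
vm11 (40 vCPU) → host 9 (remaining 8 vCPU)
vm12 (23 vCPU) → host 10 (remaining 25 vCPU)
vm13 (43 vCPU) → host 11 (remaining 5 vCPU)
vm14 (9 vCPU) → host 2 (remaining 1 vCPU)
vm15 (47 vCPU) → host 12 (remaining 1 vCPU)
vm16 (37 vCPU) → host 13 (remaining 11 vCPU)
vm17 (7 vCPU) → host 5 (remaining 1 vCPU)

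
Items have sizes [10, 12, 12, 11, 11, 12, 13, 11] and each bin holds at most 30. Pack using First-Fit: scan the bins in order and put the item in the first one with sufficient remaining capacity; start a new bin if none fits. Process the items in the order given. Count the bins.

10 → bin 1 (remaining 20)
12 → bin 1 (remaining 8)
12 → bin 2 (remaining 18)
11 → bin 2 (remaining 7)
11 → bin 3 (remaining 19)
12 → bin 3 (remaining 7)
13 → bin 4 (remaining 17)
11 → bin 4 (remaining 6)
Final bins: [10,12] [12,11] [11,12] [13,11].

4 bins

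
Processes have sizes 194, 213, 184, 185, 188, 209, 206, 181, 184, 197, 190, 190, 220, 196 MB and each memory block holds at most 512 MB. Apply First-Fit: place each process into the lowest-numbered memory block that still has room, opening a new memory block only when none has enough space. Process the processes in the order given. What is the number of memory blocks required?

7

memory block 1: place 194 MB, 318 MB left
memory block 1: place 213 MB, 105 MB left
memory block 2: place 184 MB, 328 MB left
memory block 2: place 185 MB, 143 MB left
memory block 3: place 188 MB, 324 MB left
memory block 3: place 209 MB, 115 MB left
memory block 4: place 206 MB, 306 MB left
memory block 4: place 181 MB, 125 MB left
memory block 5: place 184 MB, 328 MB left
memory block 5: place 197 MB, 131 MB left
memory block 6: place 190 MB, 322 MB left
memory block 6: place 190 MB, 132 MB left
memory block 7: place 220 MB, 292 MB left
memory block 7: place 196 MB, 96 MB left
Final memory blocks: [194,213] [184,185] [188,209] [206,181] [184,197] [190,190] [220,196].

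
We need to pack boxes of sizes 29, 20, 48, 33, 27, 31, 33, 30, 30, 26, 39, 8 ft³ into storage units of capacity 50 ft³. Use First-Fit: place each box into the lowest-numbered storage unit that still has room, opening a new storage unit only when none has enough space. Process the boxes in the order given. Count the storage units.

10 storage units

29 ft³ → storage unit 1 (remaining 21 ft³)
20 ft³ → storage unit 1 (remaining 1 ft³)
48 ft³ → storage unit 2 (remaining 2 ft³)
33 ft³ → storage unit 3 (remaining 17 ft³)
27 ft³ → storage unit 4 (remaining 23 ft³)
31 ft³ → storage unit 5 (remaining 19 ft³)
33 ft³ → storage unit 6 (remaining 17 ft³)
30 ft³ → storage unit 7 (remaining 20 ft³)
30 ft³ → storage unit 8 (remaining 20 ft³)
26 ft³ → storage unit 9 (remaining 24 ft³)
39 ft³ → storage unit 10 (remaining 11 ft³)
8 ft³ → storage unit 3 (remaining 9 ft³)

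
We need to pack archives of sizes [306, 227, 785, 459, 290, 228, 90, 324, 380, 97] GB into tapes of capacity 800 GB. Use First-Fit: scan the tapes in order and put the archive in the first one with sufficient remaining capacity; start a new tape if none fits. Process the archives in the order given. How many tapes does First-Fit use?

Put 306 GB in tape 1; 494 GB remain.
Put 227 GB in tape 1; 267 GB remain.
Put 785 GB in tape 2; 15 GB remain.
Put 459 GB in tape 3; 341 GB remain.
Put 290 GB in tape 3; 51 GB remain.
Put 228 GB in tape 1; 39 GB remain.
Put 90 GB in tape 4; 710 GB remain.
Put 324 GB in tape 4; 386 GB remain.
Put 380 GB in tape 4; 6 GB remain.
Put 97 GB in tape 5; 703 GB remain.

5 tapes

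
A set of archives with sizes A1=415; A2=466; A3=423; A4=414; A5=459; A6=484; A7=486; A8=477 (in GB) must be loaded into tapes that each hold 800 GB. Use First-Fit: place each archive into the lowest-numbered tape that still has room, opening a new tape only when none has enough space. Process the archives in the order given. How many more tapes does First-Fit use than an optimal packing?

0

First-Fit: [415] [466] [423] [414] [459] [484] [486] [477] → 8 tapes.
8 archives exceed 400 GB (half the capacity), and no two of those can share a tape, so at least 8 tapes are needed.
So 8 is already optimal.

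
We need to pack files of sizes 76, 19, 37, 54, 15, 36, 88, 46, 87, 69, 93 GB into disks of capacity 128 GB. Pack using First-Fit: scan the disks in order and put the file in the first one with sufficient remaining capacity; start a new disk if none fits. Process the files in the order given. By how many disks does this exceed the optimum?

First-Fit: [76,19,15] [37,54,36] [88] [46,69] [87] [93] → 6 disks.
Total size 620 GB; any packing needs at least ⌈620/128⌉ = 5 disks.
An optimal packing achieves that bound: [93,19,15] [88,37] [87,36] [76,46] [69,54] → 5 disks.
Excess: 6 − 5 = 1.

1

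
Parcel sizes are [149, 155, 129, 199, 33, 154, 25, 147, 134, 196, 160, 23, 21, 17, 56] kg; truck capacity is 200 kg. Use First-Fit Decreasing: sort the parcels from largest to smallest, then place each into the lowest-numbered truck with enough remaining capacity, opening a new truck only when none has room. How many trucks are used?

9 trucks

Sorted descending: 199, 196, 160, 155, 154, 149, 147, 134, 129, 56, 33, 25, 23, 21, 17.
Put 199 kg in truck 1; 1 kg remain.
Put 196 kg in truck 2; 4 kg remain.
Put 160 kg in truck 3; 40 kg remain.
Put 155 kg in truck 4; 45 kg remain.
Put 154 kg in truck 5; 46 kg remain.
Put 149 kg in truck 6; 51 kg remain.
Put 147 kg in truck 7; 53 kg remain.
Put 134 kg in truck 8; 66 kg remain.
Put 129 kg in truck 9; 71 kg remain.
Put 56 kg in truck 8; 10 kg remain.
Put 33 kg in truck 3; 7 kg remain.
Put 25 kg in truck 4; 20 kg remain.
Put 23 kg in truck 5; 23 kg remain.
Put 21 kg in truck 5; 2 kg remain.
Put 17 kg in truck 4; 3 kg remain.
Final trucks: [199] [196] [160,33] [155,25,17] [154,23,21] [149] [147] [134,56] [129].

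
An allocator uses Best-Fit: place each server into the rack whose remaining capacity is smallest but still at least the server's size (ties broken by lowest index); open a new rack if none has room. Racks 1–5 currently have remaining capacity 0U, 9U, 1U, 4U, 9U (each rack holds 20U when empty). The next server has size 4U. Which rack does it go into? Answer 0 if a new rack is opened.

Racks with room: rack 2 (9U), rack 4 (4U), rack 5 (9U).
Tightest fit is rack 4 with 4U free.

4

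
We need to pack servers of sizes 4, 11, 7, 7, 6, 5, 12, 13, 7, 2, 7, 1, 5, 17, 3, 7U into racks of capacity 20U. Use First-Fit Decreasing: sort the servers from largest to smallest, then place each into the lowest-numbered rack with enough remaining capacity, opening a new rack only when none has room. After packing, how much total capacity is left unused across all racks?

Sorted descending: 17, 13, 12, 11, 7, 7, 7, 7, 7, 6, 5, 5, 4, 3, 2, 1.
17U → rack 1 (remaining 3U)
13U → rack 2 (remaining 7U)
12U → rack 3 (remaining 8U)
11U → rack 4 (remaining 9U)
7U → rack 2 (remaining 0U)
7U → rack 3 (remaining 1U)
7U → rack 4 (remaining 2U)
7U → rack 5 (remaining 13U)
7U → rack 5 (remaining 6U)
6U → rack 5 (remaining 0U)
5U → rack 6 (remaining 15U)
5U → rack 6 (remaining 10U)
4U → rack 6 (remaining 6U)
3U → rack 1 (remaining 0U)
2U → rack 4 (remaining 0U)
1U → rack 3 (remaining 0U)
6 racks × 20U = 120U; used 114U; unused 6U.

6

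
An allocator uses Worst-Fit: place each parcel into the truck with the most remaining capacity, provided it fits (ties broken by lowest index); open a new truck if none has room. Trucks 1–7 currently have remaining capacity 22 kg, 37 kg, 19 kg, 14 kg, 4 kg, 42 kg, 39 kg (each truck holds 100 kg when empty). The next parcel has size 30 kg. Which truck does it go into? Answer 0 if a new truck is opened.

Trucks with room: truck 2 (37 kg), truck 6 (42 kg), truck 7 (39 kg).
Most room is truck 6 with 42 kg free.

6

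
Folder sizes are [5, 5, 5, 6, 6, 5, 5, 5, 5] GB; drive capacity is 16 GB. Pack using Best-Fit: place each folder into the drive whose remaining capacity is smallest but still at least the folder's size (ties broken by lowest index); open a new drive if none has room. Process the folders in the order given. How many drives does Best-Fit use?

5 GB → drive 1 (remaining 11 GB)
5 GB → drive 1 (remaining 6 GB)
5 GB → drive 1 (remaining 1 GB)
6 GB → drive 2 (remaining 10 GB)
6 GB → drive 2 (remaining 4 GB)
5 GB → drive 3 (remaining 11 GB)
5 GB → drive 3 (remaining 6 GB)
5 GB → drive 3 (remaining 1 GB)
5 GB → drive 4 (remaining 11 GB)
Final drives: [5,5,5] [6,6] [5,5,5] [5].

4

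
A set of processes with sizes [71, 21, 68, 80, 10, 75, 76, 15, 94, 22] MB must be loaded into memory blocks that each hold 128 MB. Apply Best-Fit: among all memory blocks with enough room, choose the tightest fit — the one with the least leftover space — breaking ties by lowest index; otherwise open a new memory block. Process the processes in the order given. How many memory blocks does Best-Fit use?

memory block 1: place 71 MB, 57 MB left
memory block 1: place 21 MB, 36 MB left
memory block 2: place 68 MB, 60 MB left
memory block 3: place 80 MB, 48 MB left
memory block 1: place 10 MB, 26 MB left
memory block 4: place 75 MB, 53 MB left
memory block 5: place 76 MB, 52 MB left
memory block 1: place 15 MB, 11 MB left
memory block 6: place 94 MB, 34 MB left
memory block 6: place 22 MB, 12 MB left
Final memory blocks: [71,21,10,15] [68] [80] [75] [76] [94,22].

6 memory blocks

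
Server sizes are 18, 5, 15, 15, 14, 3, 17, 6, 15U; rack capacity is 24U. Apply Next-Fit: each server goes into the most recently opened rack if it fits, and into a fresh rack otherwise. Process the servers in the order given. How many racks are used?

18U → rack 1 (remaining 6U)
5U → rack 1 (remaining 1U)
15U → rack 2 (remaining 9U)
15U → rack 3 (remaining 9U)
14U → rack 4 (remaining 10U)
3U → rack 4 (remaining 7U)
17U → rack 5 (remaining 7U)
6U → rack 5 (remaining 1U)
15U → rack 6 (remaining 9U)
Final racks: [18,5] [15] [15] [14,3] [17,6] [15].

6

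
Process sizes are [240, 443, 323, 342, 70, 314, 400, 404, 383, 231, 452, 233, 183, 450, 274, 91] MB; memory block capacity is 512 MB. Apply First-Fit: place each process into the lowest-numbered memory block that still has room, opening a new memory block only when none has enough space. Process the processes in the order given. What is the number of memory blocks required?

12

Put 240 MB in memory block 1; 272 MB remain.
Put 443 MB in memory block 2; 69 MB remain.
Put 323 MB in memory block 3; 189 MB remain.
Put 342 MB in memory block 4; 170 MB remain.
Put 70 MB in memory block 1; 202 MB remain.
Put 314 MB in memory block 5; 198 MB remain.
Put 400 MB in memory block 6; 112 MB remain.
Put 404 MB in memory block 7; 108 MB remain.
Put 383 MB in memory block 8; 129 MB remain.
Put 231 MB in memory block 9; 281 MB remain.
Put 452 MB in memory block 10; 60 MB remain.
Put 233 MB in memory block 9; 48 MB remain.
Put 183 MB in memory block 1; 19 MB remain.
Put 450 MB in memory block 11; 62 MB remain.
Put 274 MB in memory block 12; 238 MB remain.
Put 91 MB in memory block 3; 98 MB remain.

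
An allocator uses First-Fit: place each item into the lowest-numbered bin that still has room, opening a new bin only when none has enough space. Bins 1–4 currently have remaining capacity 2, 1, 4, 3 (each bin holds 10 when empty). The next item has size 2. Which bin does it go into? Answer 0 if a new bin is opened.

Bins with room: bin 1 (2), bin 3 (4), bin 4 (3).
The first with room is bin 1.

1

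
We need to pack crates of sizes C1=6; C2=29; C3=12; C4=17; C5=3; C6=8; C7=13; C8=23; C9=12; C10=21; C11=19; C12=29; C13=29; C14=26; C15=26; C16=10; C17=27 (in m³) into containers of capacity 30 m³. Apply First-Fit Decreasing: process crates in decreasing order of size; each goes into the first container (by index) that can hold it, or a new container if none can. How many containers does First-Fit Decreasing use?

11

Sorted descending: 29, 29, 29, 27, 26, 26, 23, 21, 19, 17, 13, 12, 12, 10, 8, 6, 3.
container 1: place 29 m³, 1 m³ left
container 2: place 29 m³, 1 m³ left
container 3: place 29 m³, 1 m³ left
container 4: place 27 m³, 3 m³ left
container 5: place 26 m³, 4 m³ left
container 6: place 26 m³, 4 m³ left
container 7: place 23 m³, 7 m³ left
container 8: place 21 m³, 9 m³ left
container 9: place 19 m³, 11 m³ left
container 10: place 17 m³, 13 m³ left
container 10: place 13 m³, 0 m³ left
container 11: place 12 m³, 18 m³ left
container 11: place 12 m³, 6 m³ left
container 9: place 10 m³, 1 m³ left
container 8: place 8 m³, 1 m³ left
container 7: place 6 m³, 1 m³ left
container 4: place 3 m³, 0 m³ left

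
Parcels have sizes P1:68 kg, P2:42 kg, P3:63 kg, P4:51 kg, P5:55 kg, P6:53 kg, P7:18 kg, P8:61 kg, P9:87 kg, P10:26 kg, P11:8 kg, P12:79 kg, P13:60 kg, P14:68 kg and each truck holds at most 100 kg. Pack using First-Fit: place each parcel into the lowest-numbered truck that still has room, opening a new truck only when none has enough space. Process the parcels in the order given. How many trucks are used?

truck 1: place P1 (68 kg), 32 kg left
truck 2: place P2 (42 kg), 58 kg left
truck 3: place P3 (63 kg), 37 kg left
truck 2: place P4 (51 kg), 7 kg left
truck 4: place P5 (55 kg), 45 kg left
truck 5: place P6 (53 kg), 47 kg left
truck 1: place P7 (18 kg), 14 kg left
truck 6: place P8 (61 kg), 39 kg left
truck 7: place P9 (87 kg), 13 kg left
truck 3: place P10 (26 kg), 11 kg left
truck 1: place P11 (8 kg), 6 kg left
truck 8: place P12 (79 kg), 21 kg left
truck 9: place P13 (60 kg), 40 kg left
truck 10: place P14 (68 kg), 32 kg left

10 trucks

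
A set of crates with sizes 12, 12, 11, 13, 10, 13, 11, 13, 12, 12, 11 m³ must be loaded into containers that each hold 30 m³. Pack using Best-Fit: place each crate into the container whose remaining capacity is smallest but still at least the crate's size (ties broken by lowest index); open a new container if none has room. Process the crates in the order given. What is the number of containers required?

Put 12 m³ in container 1; 18 m³ remain.
Put 12 m³ in container 1; 6 m³ remain.
Put 11 m³ in container 2; 19 m³ remain.
Put 13 m³ in container 2; 6 m³ remain.
Put 10 m³ in container 3; 20 m³ remain.
Put 13 m³ in container 3; 7 m³ remain.
Put 11 m³ in container 4; 19 m³ remain.
Put 13 m³ in container 4; 6 m³ remain.
Put 12 m³ in container 5; 18 m³ remain.
Put 12 m³ in container 5; 6 m³ remain.
Put 11 m³ in container 6; 19 m³ remain.
Final containers: [12,12] [11,13] [10,13] [11,13] [12,12] [11].

6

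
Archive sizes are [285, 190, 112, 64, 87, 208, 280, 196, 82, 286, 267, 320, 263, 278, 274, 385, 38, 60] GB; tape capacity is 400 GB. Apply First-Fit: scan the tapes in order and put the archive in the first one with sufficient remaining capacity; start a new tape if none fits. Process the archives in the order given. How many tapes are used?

tape 1: place 285 GB, 115 GB left
tape 2: place 190 GB, 210 GB left
tape 1: place 112 GB, 3 GB left
tape 2: place 64 GB, 146 GB left
tape 2: place 87 GB, 59 GB left
tape 3: place 208 GB, 192 GB left
tape 4: place 280 GB, 120 GB left
tape 5: place 196 GB, 204 GB left
tape 3: place 82 GB, 110 GB left
tape 6: place 286 GB, 114 GB left
tape 7: place 267 GB, 133 GB left
tape 8: place 320 GB, 80 GB left
tape 9: place 263 GB, 137 GB left
tape 10: place 278 GB, 122 GB left
tape 11: place 274 GB, 126 GB left
tape 12: place 385 GB, 15 GB left
tape 2: place 38 GB, 21 GB left
tape 3: place 60 GB, 50 GB left

12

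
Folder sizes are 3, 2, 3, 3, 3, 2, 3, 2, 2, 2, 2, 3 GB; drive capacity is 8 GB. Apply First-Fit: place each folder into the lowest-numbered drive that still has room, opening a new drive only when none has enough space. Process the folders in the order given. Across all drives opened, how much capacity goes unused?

2

Put 3 GB in drive 1; 5 GB remain.
Put 2 GB in drive 1; 3 GB remain.
Put 3 GB in drive 1; 0 GB remain.
Put 3 GB in drive 2; 5 GB remain.
Put 3 GB in drive 2; 2 GB remain.
Put 2 GB in drive 2; 0 GB remain.
Put 3 GB in drive 3; 5 GB remain.
Put 2 GB in drive 3; 3 GB remain.
Put 2 GB in drive 3; 1 GB remain.
Put 2 GB in drive 4; 6 GB remain.
Put 2 GB in drive 4; 4 GB remain.
Put 3 GB in drive 4; 1 GB remain.
4 drives × 8 GB = 32 GB; used 30 GB; unused 2 GB.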